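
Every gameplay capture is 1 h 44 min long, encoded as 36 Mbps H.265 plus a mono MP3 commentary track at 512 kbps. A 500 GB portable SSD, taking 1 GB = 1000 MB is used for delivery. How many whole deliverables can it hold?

17

1 h 44 min = 104 min = 6240 s
Audio: 512 kbps = 0.512 Mbps.
Total bitrate: 36.512 Mbps.
Per item: 36.512 Mbps × 6240 s = 227,835 Mb = 28,479 MB.
Capacity: 500 GB = 4,000,000 Mb; 17.56 items → 17 complete.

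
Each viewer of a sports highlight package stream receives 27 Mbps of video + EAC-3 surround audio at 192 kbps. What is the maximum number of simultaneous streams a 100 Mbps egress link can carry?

3

Audio: 192 kbps = 0.192 Mbps.
Per-viewer media rate: 27.192 Mbps.
100 Mbps = 100.0 Mbps; 100.0 / 27.192 = 3.68 → 3 viewers.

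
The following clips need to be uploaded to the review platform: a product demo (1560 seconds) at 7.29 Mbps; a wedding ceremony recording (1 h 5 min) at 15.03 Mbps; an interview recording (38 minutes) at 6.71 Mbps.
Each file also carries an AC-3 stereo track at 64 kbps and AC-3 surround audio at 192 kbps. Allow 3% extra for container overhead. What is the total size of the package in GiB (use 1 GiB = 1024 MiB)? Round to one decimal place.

Audio total: 64 + 192 = 256 kbps = 0.256 Mbps.
product demo: 7.546 Mbps × 1560 s × 1.03 = 12124.9 Mb
wedding ceremony recording: 15.286 Mbps × 3900 s × 1.03 = 61403.9 Mb
interview recording: 6.966 Mbps × 2280 s × 1.03 = 16359.0 Mb
Total: 89887.7 Mb = 11236.0 MB.
= 10.46 GiB.

10.5 GiB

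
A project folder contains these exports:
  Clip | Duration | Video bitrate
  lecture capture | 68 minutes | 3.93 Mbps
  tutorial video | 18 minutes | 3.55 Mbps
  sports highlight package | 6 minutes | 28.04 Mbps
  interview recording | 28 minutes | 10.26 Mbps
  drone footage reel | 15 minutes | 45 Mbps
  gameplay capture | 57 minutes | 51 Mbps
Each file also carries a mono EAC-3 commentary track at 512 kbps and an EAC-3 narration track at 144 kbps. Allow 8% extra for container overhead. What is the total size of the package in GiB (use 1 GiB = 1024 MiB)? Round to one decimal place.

33.9 GiB

Audio total: 512 + 144 = 656 kbps = 0.656 Mbps.
lecture capture: 4.586 Mbps × 4080 s × 1.08 = 20207.8 Mb
tutorial video: 4.206 Mbps × 1080 s × 1.08 = 4905.9 Mb
sports highlight package: 28.696 Mbps × 360 s × 1.08 = 11157.0 Mb
interview recording: 10.916 Mbps × 1680 s × 1.08 = 19806.0 Mb
drone footage reel: 45.656 Mbps × 900 s × 1.08 = 44377.6 Mb
gameplay capture: 51.656 Mbps × 3420 s × 1.08 = 190796.6 Mb
Total: 291250.9 Mb = 36406.4 MB.
= 33.91 GiB.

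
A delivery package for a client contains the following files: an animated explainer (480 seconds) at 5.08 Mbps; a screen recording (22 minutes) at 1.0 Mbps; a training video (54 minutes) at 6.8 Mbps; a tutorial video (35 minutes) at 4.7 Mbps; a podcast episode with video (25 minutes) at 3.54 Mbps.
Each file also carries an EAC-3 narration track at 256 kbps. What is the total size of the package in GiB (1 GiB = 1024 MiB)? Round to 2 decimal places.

Audio: 256 kbps = 0.256 Mbps.
animated explainer: 5.336 Mbps × 480 s = 2561.3 Mb
screen recording: 1.256 Mbps × 1320 s = 1657.9 Mb
training video: 7.056 Mbps × 3240 s = 22861.4 Mb
tutorial video: 4.956 Mbps × 2100 s = 10407.6 Mb
podcast episode with video: 3.796 Mbps × 1500 s = 5694.0 Mb
Total: 43182.2 Mb = 5397.8 MB.
= 5.027 GiB.

5.03 GiB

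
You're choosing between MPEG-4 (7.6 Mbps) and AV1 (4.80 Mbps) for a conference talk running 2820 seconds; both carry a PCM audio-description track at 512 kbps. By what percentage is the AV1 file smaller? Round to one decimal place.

Audio: 512 kbps = 0.512 Mbps.
MPEG-4: 8.112 Mbps × 2820 s = 22875.8 Mb = 2.859 GB.
AV1: 5.312 Mbps × 2820 s = 14979.8 Mb = 1.872 GB.
Reduction: (1 − 1.872/2.859) × 100 = 34.52%.

34.5%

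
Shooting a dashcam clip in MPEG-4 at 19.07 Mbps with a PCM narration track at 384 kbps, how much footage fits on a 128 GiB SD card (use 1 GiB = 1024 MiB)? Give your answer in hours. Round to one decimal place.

Audio: 384 kbps = 0.384 Mbps.
Total bitrate: 19.07 + 0.384 = 19.454 Mbps.
Capacity: 128 GiB = 1,099,512 Mb.
Recording time: 1,099,512 / 19.454 = 56,519 s ≈ 15.7 hours.

15.7 hours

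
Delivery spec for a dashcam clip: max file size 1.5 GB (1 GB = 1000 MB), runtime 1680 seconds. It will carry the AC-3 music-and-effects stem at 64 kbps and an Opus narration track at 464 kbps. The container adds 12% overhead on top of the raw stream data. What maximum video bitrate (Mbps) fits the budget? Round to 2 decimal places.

5.85 Mbps

Budget: 1.5 GB = 12000.0 Mb.
Stream payload after overhead: 12000.0 / 1.12 = 10714.3 Mb.
Total bitrate budget: 10714.3 Mb / 1680 s = 6.378 Mbps.
Audio total: 64 + 464 = 528 kbps = 0.528 Mbps.
Video: 6.378 − 0.528 = 5.850 Mbps.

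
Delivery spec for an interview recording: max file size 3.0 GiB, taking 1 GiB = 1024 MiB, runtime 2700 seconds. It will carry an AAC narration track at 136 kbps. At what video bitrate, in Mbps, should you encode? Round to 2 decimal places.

Budget: 3.0 GiB = 25769.8 Mb.
Total bitrate budget: 25769.8 Mb / 2700 s = 9.544 Mbps.
Audio: 136 kbps = 0.136 Mbps.
Video: 9.544 − 0.136 = 9.408 Mbps.

9.41 Mbps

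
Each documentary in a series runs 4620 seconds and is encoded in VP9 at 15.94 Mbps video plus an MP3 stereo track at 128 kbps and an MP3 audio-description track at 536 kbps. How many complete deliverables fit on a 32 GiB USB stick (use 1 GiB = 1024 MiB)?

Audio total: 128 + 536 = 664 kbps = 0.664 Mbps.
Total bitrate: 16.604 Mbps.
Per item: 16.604 Mbps × 4620 s = 76,710 Mb = 9,589 MB.
Capacity: 32 GiB = 274,878 Mb; 3.58 items → 3 complete.

3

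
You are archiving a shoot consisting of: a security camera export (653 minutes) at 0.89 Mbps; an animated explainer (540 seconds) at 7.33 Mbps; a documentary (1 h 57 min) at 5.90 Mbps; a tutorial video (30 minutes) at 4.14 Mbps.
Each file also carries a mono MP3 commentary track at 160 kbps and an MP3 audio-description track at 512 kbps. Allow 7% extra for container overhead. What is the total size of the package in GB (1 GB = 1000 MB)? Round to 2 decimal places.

Audio total: 160 + 512 = 672 kbps = 0.672 Mbps.
security camera export: 1.562 Mbps × 39180 s × 1.07 = 65483.1 Mb
animated explainer: 8.002 Mbps × 540 s × 1.07 = 4623.6 Mb
documentary: 6.572 Mbps × 7020 s × 1.07 = 49364.9 Mb
tutorial video: 4.812 Mbps × 1800 s × 1.07 = 9267.9 Mb
Total: 128739.5 Mb = 16092.4 MB.
= 16.09 GB.

16.09 GB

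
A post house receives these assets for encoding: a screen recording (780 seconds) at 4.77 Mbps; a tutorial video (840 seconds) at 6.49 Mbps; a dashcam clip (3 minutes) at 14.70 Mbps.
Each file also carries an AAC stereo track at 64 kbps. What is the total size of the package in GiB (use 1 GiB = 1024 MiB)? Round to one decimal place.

1.4 GiB

Audio: 64 kbps = 0.064 Mbps.
screen recording: 4.834 Mbps × 780 s = 3770.5 Mb
tutorial video: 6.554 Mbps × 840 s = 5505.4 Mb
dashcam clip: 14.764 Mbps × 180 s = 2657.5 Mb
Total: 11933.4 Mb = 1491.7 MB.
= 1.389 GiB.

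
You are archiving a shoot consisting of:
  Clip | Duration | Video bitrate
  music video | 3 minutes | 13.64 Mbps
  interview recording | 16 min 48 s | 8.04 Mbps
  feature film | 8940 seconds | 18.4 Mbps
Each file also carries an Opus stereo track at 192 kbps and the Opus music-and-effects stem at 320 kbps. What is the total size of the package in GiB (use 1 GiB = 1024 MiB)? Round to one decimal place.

21.0 GiB

Audio total: 192 + 320 = 512 kbps = 0.512 Mbps.
music video: 14.152 Mbps × 180 s = 2547.4 Mb
interview recording: 8.552 Mbps × 1008 s = 8620.4 Mb
feature film: 18.912 Mbps × 8940 s = 169073.3 Mb
Total: 180241.1 Mb = 22530.1 MB.
= 20.98 GiB.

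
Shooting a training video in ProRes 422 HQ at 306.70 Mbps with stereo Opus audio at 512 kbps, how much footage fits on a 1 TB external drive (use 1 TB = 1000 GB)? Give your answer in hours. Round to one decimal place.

Audio: 512 kbps = 0.512 Mbps.
Total bitrate: 306.70 + 0.512 = 307.212 Mbps.
Capacity: 1 TB = 8,000,000 Mb.
Recording time: 8,000,000 / 307.212 = 26,041 s ≈ 7.23 hours.

7.2 hours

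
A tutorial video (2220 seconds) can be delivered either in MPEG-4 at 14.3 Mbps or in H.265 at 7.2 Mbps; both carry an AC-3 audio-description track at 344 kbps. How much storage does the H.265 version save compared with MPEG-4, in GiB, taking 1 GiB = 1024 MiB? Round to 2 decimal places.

Audio: 344 kbps = 0.344 Mbps.
MPEG-4: 14.644 Mbps × 2220 s = 32509.7 Mb = 3.785 GiB.
H.265: 7.544 Mbps × 2220 s = 16747.7 Mb = 1.950 GiB.
Saving: 3.785 − 1.950 = 1.835 GiB.

1.83 GiB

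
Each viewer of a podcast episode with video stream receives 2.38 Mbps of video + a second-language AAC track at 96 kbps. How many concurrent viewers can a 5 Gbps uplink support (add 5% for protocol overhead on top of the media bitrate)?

1923

Audio: 96 kbps = 0.096 Mbps.
Per-viewer media rate: 2.476 Mbps.
On the wire with 5% overhead: 2.600 Mbps.
5 Gbps = 5,000 Mbps; 5,000 / 2.600 = 1923.22 → 1923 viewers.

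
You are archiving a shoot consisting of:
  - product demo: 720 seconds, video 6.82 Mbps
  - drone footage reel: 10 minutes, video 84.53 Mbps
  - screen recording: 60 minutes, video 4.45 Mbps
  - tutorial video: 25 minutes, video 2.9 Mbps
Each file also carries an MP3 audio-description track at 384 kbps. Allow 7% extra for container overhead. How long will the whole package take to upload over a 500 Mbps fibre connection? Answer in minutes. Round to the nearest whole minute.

Audio: 384 kbps = 0.384 Mbps.
product demo: 7.204 Mbps × 720 s × 1.07 = 5550.0 Mb
drone footage reel: 84.914 Mbps × 600 s × 1.07 = 54514.8 Mb
screen recording: 4.834 Mbps × 3600 s × 1.07 = 18620.6 Mb
tutorial video: 3.284 Mbps × 1500 s × 1.07 = 5270.8 Mb
Total: 83956.1 Mb = 10494.5 MB.
At 500 Mbps: 83956.1 / 500 = 168 s ≈ 2.8 minutes.

3 minutes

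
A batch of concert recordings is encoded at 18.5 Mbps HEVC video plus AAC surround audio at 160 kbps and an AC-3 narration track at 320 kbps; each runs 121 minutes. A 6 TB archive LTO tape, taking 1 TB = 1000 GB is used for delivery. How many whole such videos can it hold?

348

121 min = 7260 s
Audio total: 160 + 320 = 480 kbps = 0.480 Mbps.
Total bitrate: 18.980 Mbps.
Per item: 18.980 Mbps × 7260 s = 137,795 Mb = 17,224 MB.
Capacity: 6 TB = 48,000,000 Mb; 348.34 items → 348 complete.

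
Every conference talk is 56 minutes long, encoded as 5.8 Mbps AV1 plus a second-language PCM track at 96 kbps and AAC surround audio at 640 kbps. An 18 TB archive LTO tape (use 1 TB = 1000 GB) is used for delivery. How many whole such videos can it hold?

56 min = 3360 s
Audio total: 96 + 640 = 736 kbps = 0.736 Mbps.
Total bitrate: 6.536 Mbps.
Per item: 6.536 Mbps × 3360 s = 21,961 Mb = 2,745 MB.
Capacity: 18 TB = 144,000,000 Mb; 6557.09 items → 6557 complete.

6557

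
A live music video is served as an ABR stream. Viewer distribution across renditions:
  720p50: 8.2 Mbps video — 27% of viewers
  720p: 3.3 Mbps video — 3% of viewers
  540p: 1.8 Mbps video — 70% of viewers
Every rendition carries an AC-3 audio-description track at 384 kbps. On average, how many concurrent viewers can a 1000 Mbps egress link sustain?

252

Audio: 384 kbps = 0.384 Mbps.
Average per-viewer bitrate: 0.27×8.584 + 0.03×3.684 + 0.70×2.184 = 3.957 Mbps.
1000 Mbps = 1,000 Mbps; 1,000 / 3.957 = 252.72 → 252.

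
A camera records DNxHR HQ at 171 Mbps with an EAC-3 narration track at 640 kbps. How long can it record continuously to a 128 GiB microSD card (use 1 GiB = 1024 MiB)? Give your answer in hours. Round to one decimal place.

Audio: 640 kbps = 0.640 Mbps.
Total bitrate: 171 + 0.640 = 171.640 Mbps.
Capacity: 128 GiB = 1,099,512 Mb.
Recording time: 1,099,512 / 171.640 = 6,406 s ≈ 1.78 hours.

1.8 hours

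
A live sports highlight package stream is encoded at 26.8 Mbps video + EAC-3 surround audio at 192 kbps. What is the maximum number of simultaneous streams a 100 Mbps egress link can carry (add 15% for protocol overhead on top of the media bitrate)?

Audio: 192 kbps = 0.192 Mbps.
Per-viewer media rate: 26.992 Mbps.
On the wire with 15% overhead: 31.041 Mbps.
100 Mbps = 100.0 Mbps; 100.0 / 31.041 = 3.22 → 3 viewers.

3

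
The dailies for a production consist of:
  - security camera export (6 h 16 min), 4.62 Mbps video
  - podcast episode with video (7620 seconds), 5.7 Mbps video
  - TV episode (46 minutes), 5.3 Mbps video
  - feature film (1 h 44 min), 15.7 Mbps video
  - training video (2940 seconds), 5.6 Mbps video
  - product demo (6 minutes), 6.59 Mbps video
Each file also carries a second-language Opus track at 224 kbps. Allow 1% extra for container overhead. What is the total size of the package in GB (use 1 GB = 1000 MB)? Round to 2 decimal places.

Audio: 224 kbps = 0.224 Mbps.
security camera export: 4.844 Mbps × 22560 s × 1.01 = 110373.4 Mb
podcast episode with video: 5.924 Mbps × 7620 s × 1.01 = 45592.3 Mb
TV episode: 5.524 Mbps × 2760 s × 1.01 = 15398.7 Mb
feature film: 15.924 Mbps × 6240 s × 1.01 = 100359.4 Mb
training video: 5.824 Mbps × 2940 s × 1.01 = 17293.8 Mb
product demo: 6.814 Mbps × 360 s × 1.01 = 2477.6 Mb
Total: 291495.2 Mb = 36436.9 MB.
= 36.44 GB.

36.44 GB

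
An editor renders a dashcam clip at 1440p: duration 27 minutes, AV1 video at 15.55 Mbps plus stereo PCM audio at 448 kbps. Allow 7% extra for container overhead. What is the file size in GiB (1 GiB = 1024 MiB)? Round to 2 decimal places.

3.23 GiB

27 min = 1620 s
Audio: 448 kbps = 0.448 Mbps.
Total bitrate: 15.55 + 0.448 = 15.998 Mbps.
Stream data: 15.998 Mbps × 1620 s = 25916.8 Mb.
With 7% container overhead: ×1.07.
27,731 Mb = 3,466,366,650 bytes ÷ 1,073,741,824 = 3.228 GiB.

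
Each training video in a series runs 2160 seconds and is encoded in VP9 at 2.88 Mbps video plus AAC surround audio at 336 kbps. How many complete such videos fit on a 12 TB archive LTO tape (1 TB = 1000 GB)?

Audio: 336 kbps = 0.336 Mbps.
Total bitrate: 3.216 Mbps.
Per item: 3.216 Mbps × 2160 s = 6,947 Mb = 868.3 MB.
Capacity: 12 TB = 96,000,000 Mb; 13819.79 items → 13819 complete.

13819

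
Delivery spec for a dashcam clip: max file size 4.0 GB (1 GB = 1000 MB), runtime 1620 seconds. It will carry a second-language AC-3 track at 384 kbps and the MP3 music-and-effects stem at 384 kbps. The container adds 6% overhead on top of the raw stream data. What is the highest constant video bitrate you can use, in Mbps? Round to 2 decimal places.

Budget: 4.0 GB = 32000.0 Mb.
Stream payload after overhead: 32000.0 / 1.06 = 30188.7 Mb.
Total bitrate budget: 30188.7 Mb / 1620 s = 18.635 Mbps.
Audio total: 384 + 384 = 768 kbps = 0.768 Mbps.
Video: 18.635 − 0.768 = 17.867 Mbps.

17.87 Mbps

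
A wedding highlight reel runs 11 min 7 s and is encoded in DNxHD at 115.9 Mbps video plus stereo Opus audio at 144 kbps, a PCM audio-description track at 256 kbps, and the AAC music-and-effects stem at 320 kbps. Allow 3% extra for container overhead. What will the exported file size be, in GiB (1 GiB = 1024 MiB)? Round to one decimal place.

9.3 GiB

11 min 7 s = 667 s
Audio total: 144 + 256 + 320 = 720 kbps = 0.720 Mbps.
Total bitrate: 115.9 + 0.720 = 116.620 Mbps.
Stream data: 116.620 Mbps × 667 s = 77785.5 Mb.
With 3% container overhead: ×1.03.
80,119 Mb = 10,014,888,275 bytes ÷ 1,073,741,824 = 9.327 GiB.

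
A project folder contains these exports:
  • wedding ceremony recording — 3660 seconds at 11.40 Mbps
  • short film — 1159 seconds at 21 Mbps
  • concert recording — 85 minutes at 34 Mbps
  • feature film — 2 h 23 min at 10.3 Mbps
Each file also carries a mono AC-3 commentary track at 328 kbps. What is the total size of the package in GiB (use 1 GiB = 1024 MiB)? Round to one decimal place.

38.9 GiB

Audio: 328 kbps = 0.328 Mbps.
wedding ceremony recording: 11.728 Mbps × 3660 s = 42924.5 Mb
short film: 21.328 Mbps × 1159 s = 24719.2 Mb
concert recording: 34.328 Mbps × 5100 s = 175072.8 Mb
feature film: 10.628 Mbps × 8580 s = 91188.2 Mb
Total: 333904.7 Mb = 41738.1 MB.
= 38.87 GiB.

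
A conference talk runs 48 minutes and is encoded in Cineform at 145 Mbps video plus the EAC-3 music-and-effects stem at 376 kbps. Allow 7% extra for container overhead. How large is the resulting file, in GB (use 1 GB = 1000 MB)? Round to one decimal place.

56.0 GB

48 min = 2880 s
Audio: 376 kbps = 0.376 Mbps.
Total bitrate: 145 + 0.376 = 145.376 Mbps.
Stream data: 145.376 Mbps × 2880 s = 418682.9 Mb.
With 7% container overhead: ×1.07.
447,991 Mb ÷ 8 = 55,999 MB → 56.00 GB.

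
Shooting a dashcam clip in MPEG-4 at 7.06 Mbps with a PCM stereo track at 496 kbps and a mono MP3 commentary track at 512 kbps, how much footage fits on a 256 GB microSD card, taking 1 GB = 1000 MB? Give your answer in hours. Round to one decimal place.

70.5 hours

Audio total: 496 + 512 = 1008 kbps = 1.008 Mbps.
Total bitrate: 7.06 + 1.008 = 8.068 Mbps.
Capacity: 256 GB = 2,048,000 Mb.
Recording time: 2,048,000 / 8.068 = 253,842 s ≈ 70.5 hours.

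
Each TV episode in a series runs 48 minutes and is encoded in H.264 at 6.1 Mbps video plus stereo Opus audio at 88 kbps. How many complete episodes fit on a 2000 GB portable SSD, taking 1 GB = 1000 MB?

897

48 min = 2880 s
Audio: 88 kbps = 0.088 Mbps.
Total bitrate: 6.188 Mbps.
Per item: 6.188 Mbps × 2880 s = 17,821 Mb = 2,228 MB.
Capacity: 2000 GB = 16,000,000 Mb; 897.80 items → 897 complete.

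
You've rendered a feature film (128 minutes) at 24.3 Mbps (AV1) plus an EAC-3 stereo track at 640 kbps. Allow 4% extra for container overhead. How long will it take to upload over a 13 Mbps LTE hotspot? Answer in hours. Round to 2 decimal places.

4.26 hours

128 min = 7680 s
Audio: 640 kbps = 0.640 Mbps.
Total bitrate: 24.940 Mbps.
File: 24.940 Mbps × 7680 s = 191539.2 Mb.
With 4% container overhead: ×1.04. → 199200.8 Mb.
At 13 Mbps: 199200.8 / 13 = 15323.1 s ≈ 4.26 hours.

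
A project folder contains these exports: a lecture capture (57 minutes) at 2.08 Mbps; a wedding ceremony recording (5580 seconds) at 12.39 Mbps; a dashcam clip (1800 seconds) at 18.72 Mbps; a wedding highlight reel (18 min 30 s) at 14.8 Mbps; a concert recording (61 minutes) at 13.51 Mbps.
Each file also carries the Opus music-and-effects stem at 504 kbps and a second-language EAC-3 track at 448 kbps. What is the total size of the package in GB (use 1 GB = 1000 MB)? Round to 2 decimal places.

23.83 GB

Audio total: 504 + 448 = 952 kbps = 0.952 Mbps.
lecture capture: 3.032 Mbps × 3420 s = 10369.4 Mb
wedding ceremony recording: 13.342 Mbps × 5580 s = 74448.4 Mb
dashcam clip: 19.672 Mbps × 1800 s = 35409.6 Mb
wedding highlight reel: 15.752 Mbps × 1110 s = 17484.7 Mb
concert recording: 14.462 Mbps × 3660 s = 52930.9 Mb
Total: 190643.0 Mb = 23830.4 MB.
= 23.83 GB.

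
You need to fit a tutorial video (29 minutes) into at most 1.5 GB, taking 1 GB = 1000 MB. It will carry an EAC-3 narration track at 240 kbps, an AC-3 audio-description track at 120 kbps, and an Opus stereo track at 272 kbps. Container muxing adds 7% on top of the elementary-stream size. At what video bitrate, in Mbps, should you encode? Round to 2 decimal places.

5.81 Mbps

Budget: 1.5 GB = 12000.0 Mb.
Stream payload after overhead: 12000.0 / 1.07 = 11215.0 Mb.
29 min = 1740 s
Total bitrate budget: 11215.0 Mb / 1740 s = 6.445 Mbps.
Audio total: 240 + 120 + 272 = 632 kbps = 0.632 Mbps.
Video: 6.445 − 0.632 = 5.813 Mbps.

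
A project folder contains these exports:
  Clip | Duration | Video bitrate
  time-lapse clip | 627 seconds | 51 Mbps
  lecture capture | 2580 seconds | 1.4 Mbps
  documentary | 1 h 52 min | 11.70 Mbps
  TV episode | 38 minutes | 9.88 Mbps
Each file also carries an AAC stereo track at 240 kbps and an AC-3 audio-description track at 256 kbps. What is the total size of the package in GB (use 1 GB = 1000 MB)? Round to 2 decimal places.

17.85 GB

Audio total: 240 + 256 = 496 kbps = 0.496 Mbps.
time-lapse clip: 51.496 Mbps × 627 s = 32288.0 Mb
lecture capture: 1.896 Mbps × 2580 s = 4891.7 Mb
documentary: 12.196 Mbps × 6720 s = 81957.1 Mb
TV episode: 10.376 Mbps × 2280 s = 23657.3 Mb
Total: 142794.1 Mb = 17849.3 MB.
= 17.85 GB.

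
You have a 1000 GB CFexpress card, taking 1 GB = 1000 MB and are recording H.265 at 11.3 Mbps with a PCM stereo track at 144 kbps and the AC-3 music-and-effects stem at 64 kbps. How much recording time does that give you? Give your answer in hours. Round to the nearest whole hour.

193 hours

Audio total: 144 + 64 = 208 kbps = 0.208 Mbps.
Total bitrate: 11.3 + 0.208 = 11.508 Mbps.
Capacity: 1000 GB = 8,000,000 Mb.
Recording time: 8,000,000 / 11.508 = 695,169 s ≈ 193 hours.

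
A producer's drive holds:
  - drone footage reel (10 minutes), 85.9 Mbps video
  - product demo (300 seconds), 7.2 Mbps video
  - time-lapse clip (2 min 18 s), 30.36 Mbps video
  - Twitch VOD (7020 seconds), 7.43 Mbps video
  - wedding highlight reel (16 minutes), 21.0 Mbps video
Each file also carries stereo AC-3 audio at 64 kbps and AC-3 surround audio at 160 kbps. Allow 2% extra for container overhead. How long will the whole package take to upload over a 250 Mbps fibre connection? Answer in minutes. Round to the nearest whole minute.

9 minutes

Audio total: 64 + 160 = 224 kbps = 0.224 Mbps.
drone footage reel: 86.124 Mbps × 600 s × 1.02 = 52707.9 Mb
product demo: 7.424 Mbps × 300 s × 1.02 = 2271.7 Mb
time-lapse clip: 30.584 Mbps × 138 s × 1.02 = 4305.0 Mb
Twitch VOD: 7.654 Mbps × 7020 s × 1.02 = 54805.7 Mb
wedding highlight reel: 21.224 Mbps × 960 s × 1.02 = 20782.5 Mb
Total: 134872.9 Mb = 16859.1 MB.
At 250 Mbps: 134872.9 / 250 = 539 s ≈ 8.99 minutes.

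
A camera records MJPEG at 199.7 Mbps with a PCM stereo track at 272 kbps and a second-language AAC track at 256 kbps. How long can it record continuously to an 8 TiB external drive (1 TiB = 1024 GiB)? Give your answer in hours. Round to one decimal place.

97.6 hours

Audio total: 272 + 256 = 528 kbps = 0.528 Mbps.
Total bitrate: 199.7 + 0.528 = 200.228 Mbps.
Capacity: 8 TiB = 70,368,744 Mb.
Recording time: 70,368,744 / 200.228 = 351,443 s ≈ 97.6 hours.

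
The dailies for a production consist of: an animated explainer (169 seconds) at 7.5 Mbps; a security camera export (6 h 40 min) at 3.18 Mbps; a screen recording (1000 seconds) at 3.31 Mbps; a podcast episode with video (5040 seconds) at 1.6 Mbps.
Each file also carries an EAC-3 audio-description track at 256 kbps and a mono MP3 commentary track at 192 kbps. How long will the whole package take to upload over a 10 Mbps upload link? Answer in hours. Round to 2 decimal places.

Audio total: 256 + 192 = 448 kbps = 0.448 Mbps.
animated explainer: 7.948 Mbps × 169 s = 1343.2 Mb
security camera export: 3.628 Mbps × 24000 s = 87072.0 Mb
screen recording: 3.758 Mbps × 1000 s = 3758.0 Mb
podcast episode with video: 2.048 Mbps × 5040 s = 10321.9 Mb
Total: 102495.1 Mb = 12811.9 MB.
At 10 Mbps: 102495.1 / 10 = 10250 s ≈ 2.85 hours.

2.85 hours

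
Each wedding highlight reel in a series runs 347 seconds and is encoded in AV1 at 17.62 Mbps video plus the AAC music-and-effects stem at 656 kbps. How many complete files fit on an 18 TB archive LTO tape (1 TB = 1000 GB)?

Audio: 656 kbps = 0.656 Mbps.
Total bitrate: 18.276 Mbps.
Per item: 18.276 Mbps × 347 s = 6,342 Mb = 792.7 MB.
Capacity: 18 TB = 144,000,000 Mb; 22706.59 items → 22706 complete.

22706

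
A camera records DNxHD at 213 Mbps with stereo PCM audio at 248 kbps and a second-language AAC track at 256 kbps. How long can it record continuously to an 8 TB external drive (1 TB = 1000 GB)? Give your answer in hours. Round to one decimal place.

83.3 hours

Audio total: 248 + 256 = 504 kbps = 0.504 Mbps.
Total bitrate: 213 + 0.504 = 213.504 Mbps.
Capacity: 8 TB = 64,000,000 Mb.
Recording time: 64,000,000 / 213.504 = 299,760 s ≈ 83.3 hours.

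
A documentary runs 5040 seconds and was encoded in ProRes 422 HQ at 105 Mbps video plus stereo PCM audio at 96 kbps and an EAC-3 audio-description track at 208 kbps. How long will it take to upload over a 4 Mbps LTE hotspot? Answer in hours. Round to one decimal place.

36.9 hours

Audio total: 96 + 208 = 304 kbps = 0.304 Mbps.
Total bitrate: 105.304 Mbps.
File: 105.304 Mbps × 5040 s = 530732.2 Mb.
At 4 Mbps: 530732.2 / 4 = 132683.0 s ≈ 36.9 hours.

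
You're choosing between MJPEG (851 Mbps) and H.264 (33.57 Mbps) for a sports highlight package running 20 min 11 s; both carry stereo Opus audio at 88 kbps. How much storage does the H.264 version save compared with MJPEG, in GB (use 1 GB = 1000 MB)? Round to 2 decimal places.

123.74 GB

20 min 11 s = 1211 s
Audio: 88 kbps = 0.088 Mbps.
MJPEG: 851.088 Mbps × 1211 s = 1030667.6 Mb = 128.833 GB.
H.264: 33.658 Mbps × 1211 s = 40759.8 Mb = 5.095 GB.
Saving: 128.833 − 5.095 = 123.738 GB.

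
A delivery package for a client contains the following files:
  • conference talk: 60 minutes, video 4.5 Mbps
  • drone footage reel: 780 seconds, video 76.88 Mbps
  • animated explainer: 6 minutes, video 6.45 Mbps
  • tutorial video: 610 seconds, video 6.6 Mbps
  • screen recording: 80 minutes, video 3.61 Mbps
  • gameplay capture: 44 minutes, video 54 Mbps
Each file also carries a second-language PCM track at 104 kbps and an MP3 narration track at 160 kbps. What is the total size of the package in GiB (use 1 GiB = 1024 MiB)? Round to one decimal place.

28.6 GiB

Audio total: 104 + 160 = 264 kbps = 0.264 Mbps.
conference talk: 4.764 Mbps × 3600 s = 17150.4 Mb
drone footage reel: 77.144 Mbps × 780 s = 60172.3 Mb
animated explainer: 6.714 Mbps × 360 s = 2417.0 Mb
tutorial video: 6.864 Mbps × 610 s = 4187.0 Mb
screen recording: 3.874 Mbps × 4800 s = 18595.2 Mb
gameplay capture: 54.264 Mbps × 2640 s = 143257.0 Mb
Total: 245779.0 Mb = 30722.4 MB.
= 28.61 GiB.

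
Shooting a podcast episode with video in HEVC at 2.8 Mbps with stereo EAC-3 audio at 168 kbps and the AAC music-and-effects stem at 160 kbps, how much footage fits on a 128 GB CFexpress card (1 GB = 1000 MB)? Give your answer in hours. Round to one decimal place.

90.9 hours

Audio total: 168 + 160 = 328 kbps = 0.328 Mbps.
Total bitrate: 2.8 + 0.328 = 3.128 Mbps.
Capacity: 128 GB = 1,024,000 Mb.
Recording time: 1,024,000 / 3.128 = 327,366 s ≈ 90.9 hours.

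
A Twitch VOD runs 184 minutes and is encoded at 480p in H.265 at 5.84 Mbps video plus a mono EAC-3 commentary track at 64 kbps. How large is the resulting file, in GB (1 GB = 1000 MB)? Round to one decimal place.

8.1 GB

184 min = 11040 s
Audio: 64 kbps = 0.064 Mbps.
Total bitrate: 5.84 + 0.064 = 5.904 Mbps.
Stream data: 5.904 Mbps × 11040 s = 65180.2 Mb.
65,180 Mb ÷ 8 = 8,148 MB → 8.148 GB.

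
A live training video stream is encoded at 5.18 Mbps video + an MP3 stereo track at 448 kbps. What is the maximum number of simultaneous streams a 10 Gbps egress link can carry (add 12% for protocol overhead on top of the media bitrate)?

1586

Audio: 448 kbps = 0.448 Mbps.
Per-viewer media rate: 5.628 Mbps.
On the wire with 12% overhead: 6.303 Mbps.
10 Gbps = 10,000 Mbps; 10,000 / 6.303 = 1586.46 → 1586 viewers.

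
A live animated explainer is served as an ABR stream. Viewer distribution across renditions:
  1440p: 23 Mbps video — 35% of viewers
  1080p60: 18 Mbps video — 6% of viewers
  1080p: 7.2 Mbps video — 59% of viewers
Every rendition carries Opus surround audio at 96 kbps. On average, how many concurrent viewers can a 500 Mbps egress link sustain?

Audio: 96 kbps = 0.096 Mbps.
Average per-viewer bitrate: 0.35×23.096 + 0.06×18.096 + 0.59×7.296 = 13.474 Mbps.
500 Mbps = 500.0 Mbps; 500.0 / 13.474 = 37.11 → 37.

37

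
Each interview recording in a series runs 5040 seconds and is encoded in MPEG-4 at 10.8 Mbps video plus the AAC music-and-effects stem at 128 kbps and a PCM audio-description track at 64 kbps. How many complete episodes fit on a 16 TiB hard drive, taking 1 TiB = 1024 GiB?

2540

Audio total: 128 + 64 = 192 kbps = 0.192 Mbps.
Total bitrate: 10.992 Mbps.
Per item: 10.992 Mbps × 5040 s = 55,400 Mb = 6,925 MB.
Capacity: 16 TiB = 140,737,488 Mb; 2540.40 items → 2540 complete.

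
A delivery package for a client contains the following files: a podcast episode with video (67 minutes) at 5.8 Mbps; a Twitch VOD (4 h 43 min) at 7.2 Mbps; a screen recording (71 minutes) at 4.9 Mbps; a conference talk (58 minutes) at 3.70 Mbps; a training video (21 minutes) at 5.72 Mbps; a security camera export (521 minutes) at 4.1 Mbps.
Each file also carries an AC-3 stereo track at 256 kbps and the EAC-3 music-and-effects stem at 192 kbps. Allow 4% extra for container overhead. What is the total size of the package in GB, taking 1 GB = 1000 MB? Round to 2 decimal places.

Audio total: 256 + 192 = 448 kbps = 0.448 Mbps.
podcast episode with video: 6.248 Mbps × 4020 s × 1.04 = 26121.6 Mb
Twitch VOD: 7.648 Mbps × 16980 s × 1.04 = 135057.6 Mb
screen recording: 5.348 Mbps × 4260 s × 1.04 = 23693.8 Mb
conference talk: 4.148 Mbps × 3480 s × 1.04 = 15012.4 Mb
training video: 6.168 Mbps × 1260 s × 1.04 = 8082.5 Mb
security camera export: 4.548 Mbps × 31260 s × 1.04 = 147857.3 Mb
Total: 355825.3 Mb = 44478.2 MB.
= 44.48 GB.

44.48 GB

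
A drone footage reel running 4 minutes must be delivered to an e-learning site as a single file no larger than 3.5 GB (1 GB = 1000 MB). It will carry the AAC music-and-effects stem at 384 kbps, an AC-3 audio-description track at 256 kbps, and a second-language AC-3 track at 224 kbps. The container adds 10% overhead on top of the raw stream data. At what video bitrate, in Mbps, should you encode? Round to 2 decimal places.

105.20 Mbps

Budget: 3.5 GB = 28000.0 Mb.
Stream payload after overhead: 28000.0 / 1.10 = 25454.5 Mb.
4 min = 240 s
Total bitrate budget: 25454.5 Mb / 240 s = 106.061 Mbps.
Audio total: 384 + 256 + 224 = 864 kbps = 0.864 Mbps.
Video: 106.061 − 0.864 = 105.197 Mbps.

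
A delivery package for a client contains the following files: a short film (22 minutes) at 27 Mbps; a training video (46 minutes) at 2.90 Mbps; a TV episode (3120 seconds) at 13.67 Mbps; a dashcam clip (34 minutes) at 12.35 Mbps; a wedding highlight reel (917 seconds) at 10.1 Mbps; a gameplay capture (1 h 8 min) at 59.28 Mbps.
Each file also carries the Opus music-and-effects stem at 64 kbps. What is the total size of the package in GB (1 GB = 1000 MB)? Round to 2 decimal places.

Audio: 64 kbps = 0.064 Mbps.
short film: 27.064 Mbps × 1320 s = 35724.5 Mb
training video: 2.964 Mbps × 2760 s = 8180.6 Mb
TV episode: 13.734 Mbps × 3120 s = 42850.1 Mb
dashcam clip: 12.414 Mbps × 2040 s = 25324.6 Mb
wedding highlight reel: 10.164 Mbps × 917 s = 9320.4 Mb
gameplay capture: 59.344 Mbps × 4080 s = 242123.5 Mb
Total: 363523.7 Mb = 45440.5 MB.
= 45.44 GB.

45.44 GB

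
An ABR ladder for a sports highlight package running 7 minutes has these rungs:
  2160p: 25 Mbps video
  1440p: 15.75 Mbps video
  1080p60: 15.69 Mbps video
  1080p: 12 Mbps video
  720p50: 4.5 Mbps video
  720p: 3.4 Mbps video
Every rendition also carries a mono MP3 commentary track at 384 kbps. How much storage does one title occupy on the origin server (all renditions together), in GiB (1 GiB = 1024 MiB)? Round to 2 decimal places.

7 min = 420 s
Audio: 384 kbps = 0.384 Mbps.
Sum of rendition bitrates: (25+0.384) + (15.75+0.384) + (15.69+0.384) + (12+0.384) + (4.5+0.384) + (3.4+0.384) = 78.644 Mbps.
× 420 s = 33,030 Mb = 4,129 MB = 3.845 GiB.

3.85 GiB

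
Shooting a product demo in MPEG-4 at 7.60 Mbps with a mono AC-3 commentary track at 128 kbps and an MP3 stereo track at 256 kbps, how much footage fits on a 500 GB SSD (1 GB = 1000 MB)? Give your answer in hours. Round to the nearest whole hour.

Audio total: 128 + 256 = 384 kbps = 0.384 Mbps.
Total bitrate: 7.60 + 0.384 = 7.984 Mbps.
Capacity: 500 GB = 4,000,000 Mb.
Recording time: 4,000,000 / 7.984 = 501,002 s ≈ 139 hours.

139 hours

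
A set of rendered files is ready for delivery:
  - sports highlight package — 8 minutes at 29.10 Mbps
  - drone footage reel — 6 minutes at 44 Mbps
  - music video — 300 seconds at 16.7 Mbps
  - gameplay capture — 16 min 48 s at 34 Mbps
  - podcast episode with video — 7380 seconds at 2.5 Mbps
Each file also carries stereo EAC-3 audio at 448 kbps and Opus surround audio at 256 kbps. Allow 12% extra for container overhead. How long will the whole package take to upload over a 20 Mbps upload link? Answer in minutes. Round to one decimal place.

Audio total: 448 + 256 = 704 kbps = 0.704 Mbps.
sports highlight package: 29.804 Mbps × 480 s × 1.12 = 16022.6 Mb
drone footage reel: 44.704 Mbps × 360 s × 1.12 = 18024.7 Mb
music video: 17.404 Mbps × 300 s × 1.12 = 5847.7 Mb
gameplay capture: 34.704 Mbps × 1008 s × 1.12 = 39179.4 Mb
podcast episode with video: 3.204 Mbps × 7380 s × 1.12 = 26483.0 Mb
Total: 105557.4 Mb = 13194.7 MB.
At 20 Mbps: 105557.4 / 20 = 5278 s ≈ 88 minutes.

88.0 minutes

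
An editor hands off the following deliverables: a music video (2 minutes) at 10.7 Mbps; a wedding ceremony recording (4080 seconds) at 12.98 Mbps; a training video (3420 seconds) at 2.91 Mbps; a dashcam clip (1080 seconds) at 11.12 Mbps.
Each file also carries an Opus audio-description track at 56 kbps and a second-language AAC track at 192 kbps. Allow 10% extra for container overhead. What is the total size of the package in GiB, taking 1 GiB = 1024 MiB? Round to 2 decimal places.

Audio total: 56 + 192 = 248 kbps = 0.248 Mbps.
music video: 10.948 Mbps × 120 s × 1.10 = 1445.1 Mb
wedding ceremony recording: 13.228 Mbps × 4080 s × 1.10 = 59367.3 Mb
training video: 3.158 Mbps × 3420 s × 1.10 = 11880.4 Mb
dashcam clip: 11.368 Mbps × 1080 s × 1.10 = 13505.2 Mb
Total: 86198.0 Mb = 10774.7 MB.
= 10.03 GiB.

10.03 GiB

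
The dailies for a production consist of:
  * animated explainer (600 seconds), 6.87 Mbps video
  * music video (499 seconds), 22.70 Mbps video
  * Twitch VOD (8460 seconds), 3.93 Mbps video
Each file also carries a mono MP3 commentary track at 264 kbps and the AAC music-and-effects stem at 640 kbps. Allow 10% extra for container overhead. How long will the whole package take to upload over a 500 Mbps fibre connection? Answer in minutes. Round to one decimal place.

2.1 minutes

Audio total: 264 + 640 = 904 kbps = 0.904 Mbps.
animated explainer: 7.774 Mbps × 600 s × 1.10 = 5130.8 Mb
music video: 23.604 Mbps × 499 s × 1.10 = 12956.2 Mb
Twitch VOD: 4.834 Mbps × 8460 s × 1.10 = 44985.2 Mb
Total: 63072.3 Mb = 7884.0 MB.
At 500 Mbps: 63072.3 / 500 = 126 s ≈ 2.1 minutes.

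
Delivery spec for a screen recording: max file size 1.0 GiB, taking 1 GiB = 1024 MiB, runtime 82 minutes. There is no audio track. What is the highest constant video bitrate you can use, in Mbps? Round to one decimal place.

1.7 Mbps

Budget: 1.0 GiB = 8589.9 Mb.
82 min = 4920 s
Total bitrate budget: 8589.9 Mb / 4920 s = 1.746 Mbps.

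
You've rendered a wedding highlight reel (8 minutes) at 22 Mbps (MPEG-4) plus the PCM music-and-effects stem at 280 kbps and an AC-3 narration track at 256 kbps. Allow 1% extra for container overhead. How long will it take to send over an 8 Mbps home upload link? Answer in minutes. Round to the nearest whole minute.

23 minutes

8 min = 480 s
Audio total: 280 + 256 = 536 kbps = 0.536 Mbps.
Total bitrate: 22.536 Mbps.
File: 22.536 Mbps × 480 s = 10817.3 Mb.
With 1% container overhead: ×1.01. → 10925.5 Mb.
At 8 Mbps: 10925.5 / 8 = 1365.7 s ≈ 22.8 minutes.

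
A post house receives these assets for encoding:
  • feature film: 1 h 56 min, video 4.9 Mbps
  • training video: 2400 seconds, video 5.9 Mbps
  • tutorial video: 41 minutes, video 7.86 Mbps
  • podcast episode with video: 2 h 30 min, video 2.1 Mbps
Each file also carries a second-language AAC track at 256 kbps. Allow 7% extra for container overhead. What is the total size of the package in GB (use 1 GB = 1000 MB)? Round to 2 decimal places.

Audio: 256 kbps = 0.256 Mbps.
feature film: 5.156 Mbps × 6960 s × 1.07 = 38397.8 Mb
training video: 6.156 Mbps × 2400 s × 1.07 = 15808.6 Mb
tutorial video: 8.116 Mbps × 2460 s × 1.07 = 21362.9 Mb
podcast episode with video: 2.356 Mbps × 9000 s × 1.07 = 22688.3 Mb
Total: 98257.6 Mb = 12282.2 MB.
= 12.28 GB.

12.28 GB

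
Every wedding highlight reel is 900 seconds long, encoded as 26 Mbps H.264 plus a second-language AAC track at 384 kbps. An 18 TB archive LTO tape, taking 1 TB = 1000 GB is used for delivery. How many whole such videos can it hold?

6064

Audio: 384 kbps = 0.384 Mbps.
Total bitrate: 26.384 Mbps.
Per item: 26.384 Mbps × 900 s = 23,746 Mb = 2,968 MB.
Capacity: 18 TB = 144,000,000 Mb; 6064.28 items → 6064 complete.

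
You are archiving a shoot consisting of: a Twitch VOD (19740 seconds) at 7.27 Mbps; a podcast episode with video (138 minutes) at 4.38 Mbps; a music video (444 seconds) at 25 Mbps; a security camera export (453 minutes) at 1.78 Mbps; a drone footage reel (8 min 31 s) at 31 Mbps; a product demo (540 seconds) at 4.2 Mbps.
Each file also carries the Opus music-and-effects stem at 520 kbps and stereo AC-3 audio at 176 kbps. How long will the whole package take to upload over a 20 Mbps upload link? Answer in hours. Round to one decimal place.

4.1 hours

Audio total: 520 + 176 = 696 kbps = 0.696 Mbps.
Twitch VOD: 7.966 Mbps × 19740 s = 157248.8 Mb
podcast episode with video: 5.076 Mbps × 8280 s = 42029.3 Mb
music video: 25.696 Mbps × 444 s = 11409.0 Mb
security camera export: 2.476 Mbps × 27180 s = 67297.7 Mb
drone footage reel: 31.696 Mbps × 511 s = 16196.7 Mb
product demo: 4.896 Mbps × 540 s = 2643.8 Mb
Total: 296825.3 Mb = 37103.2 MB.
At 20 Mbps: 296825.3 / 20 = 14841 s ≈ 4.12 hours.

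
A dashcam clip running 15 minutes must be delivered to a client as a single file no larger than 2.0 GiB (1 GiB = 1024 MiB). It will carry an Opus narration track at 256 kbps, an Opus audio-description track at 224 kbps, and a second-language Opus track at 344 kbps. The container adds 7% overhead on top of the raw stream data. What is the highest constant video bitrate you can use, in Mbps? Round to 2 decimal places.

17.02 Mbps

Budget: 2.0 GiB = 17179.9 Mb.
Stream payload after overhead: 17179.9 / 1.07 = 16056.0 Mb.
15 min = 900 s
Total bitrate budget: 16056.0 Mb / 900 s = 17.840 Mbps.
Audio total: 256 + 224 + 344 = 824 kbps = 0.824 Mbps.
Video: 17.840 − 0.824 = 17.016 Mbps.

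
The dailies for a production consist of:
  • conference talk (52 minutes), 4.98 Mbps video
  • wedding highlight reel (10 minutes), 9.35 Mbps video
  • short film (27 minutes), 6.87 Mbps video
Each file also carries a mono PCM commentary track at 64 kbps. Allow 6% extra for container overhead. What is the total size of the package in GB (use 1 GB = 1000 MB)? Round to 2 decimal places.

Audio: 64 kbps = 0.064 Mbps.
conference talk: 5.044 Mbps × 3120 s × 1.06 = 16681.5 Mb
wedding highlight reel: 9.414 Mbps × 600 s × 1.06 = 5987.3 Mb
short film: 6.934 Mbps × 1620 s × 1.06 = 11907.1 Mb
Total: 34575.9 Mb = 4322.0 MB.
= 4.322 GB.

4.32 GB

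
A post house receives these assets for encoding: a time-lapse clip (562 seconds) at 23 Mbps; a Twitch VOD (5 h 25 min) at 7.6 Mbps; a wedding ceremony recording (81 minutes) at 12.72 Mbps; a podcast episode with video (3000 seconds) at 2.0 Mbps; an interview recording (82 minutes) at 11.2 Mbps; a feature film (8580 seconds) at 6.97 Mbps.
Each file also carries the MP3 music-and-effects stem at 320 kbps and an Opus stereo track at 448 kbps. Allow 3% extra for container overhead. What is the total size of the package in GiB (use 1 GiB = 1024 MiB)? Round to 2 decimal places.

Audio total: 320 + 448 = 768 kbps = 0.768 Mbps.
time-lapse clip: 23.768 Mbps × 562 s × 1.03 = 13758.3 Mb
Twitch VOD: 8.368 Mbps × 19500 s × 1.03 = 168071.3 Mb
wedding ceremony recording: 13.488 Mbps × 4860 s × 1.03 = 67518.2 Mb
podcast episode with video: 2.768 Mbps × 3000 s × 1.03 = 8553.1 Mb
interview recording: 11.968 Mbps × 4920 s × 1.03 = 60649.0 Mb
feature film: 7.738 Mbps × 8580 s × 1.03 = 68383.8 Mb
Total: 386933.8 Mb = 48366.7 MB.
= 45.05 GiB.

45.05 GiB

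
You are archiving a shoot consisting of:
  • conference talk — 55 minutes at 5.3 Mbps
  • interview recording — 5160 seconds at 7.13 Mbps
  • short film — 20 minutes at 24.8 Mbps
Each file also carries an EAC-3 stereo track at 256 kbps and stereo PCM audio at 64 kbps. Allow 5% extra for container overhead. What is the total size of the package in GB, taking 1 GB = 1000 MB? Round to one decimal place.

11.4 GB

Audio total: 256 + 64 = 320 kbps = 0.320 Mbps.
conference talk: 5.620 Mbps × 3300 s × 1.05 = 19473.3 Mb
interview recording: 7.450 Mbps × 5160 s × 1.05 = 40364.1 Mb
short film: 25.120 Mbps × 1200 s × 1.05 = 31651.2 Mb
Total: 91488.6 Mb = 11436.1 MB.
= 11.44 GB.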